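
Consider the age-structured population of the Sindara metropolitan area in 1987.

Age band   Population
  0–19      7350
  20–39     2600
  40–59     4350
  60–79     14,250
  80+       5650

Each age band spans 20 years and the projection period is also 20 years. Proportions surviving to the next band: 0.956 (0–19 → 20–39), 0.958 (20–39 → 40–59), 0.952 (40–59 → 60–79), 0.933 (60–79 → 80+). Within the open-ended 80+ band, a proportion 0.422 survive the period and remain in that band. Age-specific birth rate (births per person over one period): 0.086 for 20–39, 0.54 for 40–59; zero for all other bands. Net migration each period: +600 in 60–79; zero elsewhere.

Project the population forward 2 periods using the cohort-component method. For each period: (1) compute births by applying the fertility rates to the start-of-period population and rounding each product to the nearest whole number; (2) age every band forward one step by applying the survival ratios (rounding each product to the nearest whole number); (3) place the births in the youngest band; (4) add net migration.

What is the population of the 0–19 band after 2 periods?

1949

— Period 1 —
Births: 2600 × 0.086 = 224  |  4350 × 0.54 = 2349 — total 2573
20–39: 7350 × 0.956 = 7027
40–59: 2600 × 0.958 = 2491
60–79: 4350 × 0.952 = 4141
80+: 14250 × 0.933 + 5650 × 0.422 = 13295 + 2384 = 15679
Net migration: 60–79 + 600 → 4741
End of period: [2573, 7027, 2491, 4741, 15679]
— Period 2 —
Births: 7027 × 0.086 = 604  |  2491 × 0.54 = 1345 — total 1949
20–39: 2573 × 0.956 = 2460
40–59: 7027 × 0.958 = 6732
60–79: 2491 × 0.952 = 2371
80+: 4741 × 0.933 + 15679 × 0.422 = 4423 + 6617 = 11040
Net migration: 60–79 + 600 → 2971
End of period: [1949, 2460, 6732, 2971, 11040]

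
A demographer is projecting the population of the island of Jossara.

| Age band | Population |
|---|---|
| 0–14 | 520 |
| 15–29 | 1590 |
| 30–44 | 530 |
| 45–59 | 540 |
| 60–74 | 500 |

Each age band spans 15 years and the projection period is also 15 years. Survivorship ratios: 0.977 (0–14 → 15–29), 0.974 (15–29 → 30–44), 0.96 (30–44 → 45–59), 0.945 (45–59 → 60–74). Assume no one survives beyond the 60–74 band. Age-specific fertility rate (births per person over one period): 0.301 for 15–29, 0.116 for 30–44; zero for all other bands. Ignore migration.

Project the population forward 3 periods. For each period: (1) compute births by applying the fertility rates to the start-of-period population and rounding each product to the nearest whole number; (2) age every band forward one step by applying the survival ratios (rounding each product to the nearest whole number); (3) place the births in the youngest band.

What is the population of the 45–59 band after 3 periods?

(Groups numbered youngest = 1 to oldest = 5.)
[period 1]
Births: 1590 × 0.301 = 479  |  530 × 0.116 = 61 — total 540
Group 2: 520 × 0.977 = 508
Group 3: 1590 × 0.974 = 1549
Group 4: 530 × 0.96 = 509
Group 5: 540 × 0.945 = 510
→ [540, 508, 1549, 509, 510]
[period 2]
Births: 508 × 0.301 = 153  |  1549 × 0.116 = 180 — total 333
Group 2: 540 × 0.977 = 528
Group 3: 508 × 0.974 = 495
Group 4: 1549 × 0.96 = 1487
Group 5: 509 × 0.945 = 481
→ [333, 528, 495, 1487, 481]
[period 3]
Births: 528 × 0.301 = 159  |  495 × 0.116 = 57 — total 216
Group 2: 333 × 0.977 = 325
Group 3: 528 × 0.974 = 514
Group 4: 495 × 0.96 = 475
Group 5: 1487 × 0.945 = 1405
→ [216, 325, 514, 475, 1405]

475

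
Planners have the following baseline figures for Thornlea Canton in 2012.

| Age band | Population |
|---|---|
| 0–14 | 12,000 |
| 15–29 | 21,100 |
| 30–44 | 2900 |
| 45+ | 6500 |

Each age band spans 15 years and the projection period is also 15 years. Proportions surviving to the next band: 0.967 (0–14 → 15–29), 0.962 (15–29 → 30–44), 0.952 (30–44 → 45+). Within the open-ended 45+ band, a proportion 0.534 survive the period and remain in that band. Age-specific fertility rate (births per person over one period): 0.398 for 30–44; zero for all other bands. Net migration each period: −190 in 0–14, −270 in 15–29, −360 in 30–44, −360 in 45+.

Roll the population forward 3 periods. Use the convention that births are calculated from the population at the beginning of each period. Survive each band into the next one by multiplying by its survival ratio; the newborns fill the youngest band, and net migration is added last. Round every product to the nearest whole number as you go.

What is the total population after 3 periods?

Numbering the groups 1..4 from youngest to oldest:
Period 1:
Births: 2900 × 0.398 = 1154
Group 2: 12000 × 0.967 = 11604
Group 3: 21100 × 0.962 = 20298
Group 4: 2900 × 0.952 + 6500 × 0.534 = 2761 + 3471 = 6232
Net migration: Group 1 − 190 → 964; Group 2 − 270 → 11334; Group 3 − 360 → 19938; Group 4 − 360 → 5872
End of period: [964, 11334, 19938, 5872]
Period 2:
Births: 19938 × 0.398 = 7935
Group 2: 964 × 0.967 = 932
Group 3: 11334 × 0.962 = 10903
Group 4: 19938 × 0.952 + 5872 × 0.534 = 18981 + 3136 = 22117
Net migration: Group 1 − 190 → 7745; Group 2 − 270 → 662; Group 3 − 360 → 10543; Group 4 − 360 → 21757
End of period: [7745, 662, 10543, 21757]
Period 3:
Births: 10543 × 0.398 = 4196
Group 2: 7745 × 0.967 = 7489
Group 3: 662 × 0.962 = 637
Group 4: 10543 × 0.952 + 21757 × 0.534 = 10037 + 11618 = 21655
Net migration: Group 1 − 190 → 4006; Group 2 − 270 → 7219; Group 3 − 360 → 277; Group 4 − 360 → 21295
End of period: [4006, 7219, 277, 21295]
Total after period 3: 4006 + 7219 + 277 + 21295 = 32797

32797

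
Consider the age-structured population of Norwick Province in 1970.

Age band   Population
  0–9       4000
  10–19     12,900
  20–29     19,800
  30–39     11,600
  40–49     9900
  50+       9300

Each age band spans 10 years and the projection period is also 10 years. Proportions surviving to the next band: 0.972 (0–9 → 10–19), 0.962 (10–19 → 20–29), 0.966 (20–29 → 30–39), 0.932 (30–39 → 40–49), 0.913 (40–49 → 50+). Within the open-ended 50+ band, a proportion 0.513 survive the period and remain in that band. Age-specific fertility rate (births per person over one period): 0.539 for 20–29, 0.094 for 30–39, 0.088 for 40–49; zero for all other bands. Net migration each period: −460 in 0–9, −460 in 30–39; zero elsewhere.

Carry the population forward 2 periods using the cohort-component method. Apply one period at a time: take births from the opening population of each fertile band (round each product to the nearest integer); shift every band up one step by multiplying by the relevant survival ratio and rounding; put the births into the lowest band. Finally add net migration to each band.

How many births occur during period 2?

Period 1:
Births: 19800 * 0.539 = 10672 ; 11600 * 0.094 = 1090 ; 9900 * 0.088 = 871 → total 12633
10–19: 4000 * 0.972 = 3888
20–29: 12900 * 0.962 = 12410
30–39: 19800 * 0.966 = 19127
40–49: 11600 * 0.932 = 10811
50+: 9900 * 0.913 + 9300 * 0.513 = 9039 + 4771 = 13810
Net migration: 0–9 − 460 → 12173; 30–39 − 460 → 18667
Giving 12173 / 3888 / 12410 / 18667 / 10811 / 13810.
Period 2:
Births: 12410 * 0.539 = 6689 ; 18667 * 0.094 = 1755 ; 10811 * 0.088 = 951 → total 9395
10–19: 12173 * 0.972 = 11832
20–29: 3888 * 0.962 = 3740
30–39: 12410 * 0.966 = 11988
40–49: 18667 * 0.932 = 17398
50+: 10811 * 0.913 + 13810 * 0.513 = 9870 + 7085 = 16955
Net migration: 0–9 − 460 → 8935; 30–39 − 460 → 11528
Giving 8935 / 11832 / 3740 / 11528 / 17398 / 16955.

9395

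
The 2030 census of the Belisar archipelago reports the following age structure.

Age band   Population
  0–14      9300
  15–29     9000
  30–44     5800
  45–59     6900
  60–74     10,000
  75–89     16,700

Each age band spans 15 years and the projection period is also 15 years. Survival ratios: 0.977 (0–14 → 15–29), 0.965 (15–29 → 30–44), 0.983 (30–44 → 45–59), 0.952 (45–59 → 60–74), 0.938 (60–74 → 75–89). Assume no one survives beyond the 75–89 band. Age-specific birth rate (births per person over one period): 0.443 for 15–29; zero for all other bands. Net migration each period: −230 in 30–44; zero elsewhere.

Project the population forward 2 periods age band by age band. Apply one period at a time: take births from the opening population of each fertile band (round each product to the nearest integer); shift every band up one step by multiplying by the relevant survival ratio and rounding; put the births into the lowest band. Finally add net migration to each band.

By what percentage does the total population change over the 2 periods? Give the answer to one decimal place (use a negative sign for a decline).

After projecting period 1:
Births: 9000 × 0.443 = 3987
15–29: 9300 × 0.977 = 9086
30–44: 9000 × 0.965 = 8685
45–59: 5800 × 0.983 = 5701
60–74: 6900 × 0.952 = 6569
75–89: 10000 × 0.938 = 9380
Net migration: 30–44 − 230 → 8455
Population now: 0–14=3987, 15–29=9086, 30–44=8455, 45–59=5701, 60–74=6569, 75–89=9380
After projecting period 2:
Births: 9086 × 0.443 = 4025
15–29: 3987 × 0.977 = 3895
30–44: 9086 × 0.965 = 8768
45–59: 8455 × 0.983 = 8311
60–74: 5701 × 0.952 = 5427
75–89: 6569 × 0.938 = 6162
Net migration: 30–44 − 230 → 8538
Population now: 0–14=4025, 15–29=3895, 30–44=8538, 45–59=8311, 60–74=5427, 75–89=6162
Total: 57700 → 36358; change = -21342; percentage change = -37.0%

-37.0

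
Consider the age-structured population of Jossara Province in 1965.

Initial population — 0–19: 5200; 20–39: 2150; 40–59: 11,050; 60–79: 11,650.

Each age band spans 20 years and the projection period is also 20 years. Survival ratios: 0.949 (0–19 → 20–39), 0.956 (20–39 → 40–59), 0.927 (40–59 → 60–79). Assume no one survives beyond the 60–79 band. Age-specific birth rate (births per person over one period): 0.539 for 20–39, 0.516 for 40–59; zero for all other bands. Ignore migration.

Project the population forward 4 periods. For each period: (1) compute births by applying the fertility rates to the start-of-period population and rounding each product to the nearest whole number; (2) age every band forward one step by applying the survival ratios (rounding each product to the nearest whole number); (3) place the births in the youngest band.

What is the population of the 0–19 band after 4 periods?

Numbering the groups 1..4 from youngest to oldest:
Period 1.
Births: 2150 × 0.539 = 1159 ; 11050 × 0.516 = 5702 → 6861
Group 2: 5200 × 0.949 = 4935
Group 3: 2150 × 0.956 = 2055
Group 4: 11050 × 0.927 = 10243
→ [6861, 4935, 2055, 10243]
Period 2.
Births: 4935 × 0.539 = 2660 ; 2055 × 0.516 = 1060 → 3720
Group 2: 6861 × 0.949 = 6511
Group 3: 4935 × 0.956 = 4718
Group 4: 2055 × 0.927 = 1905
→ [3720, 6511, 4718, 1905]
Period 3.
Births: 6511 × 0.539 = 3509 ; 4718 × 0.516 = 2434 → 5943
Group 2: 3720 × 0.949 = 3530
Group 3: 6511 × 0.956 = 6225
Group 4: 4718 × 0.927 = 4374
→ [5943, 3530, 6225, 4374]
Period 4.
Births: 3530 × 0.539 = 1903 ; 6225 × 0.516 = 3212 → 5115
Group 2: 5943 × 0.949 = 5640
Group 3: 3530 × 0.956 = 3375
Group 4: 6225 × 0.927 = 5771
→ [5115, 5640, 3375, 5771]

5115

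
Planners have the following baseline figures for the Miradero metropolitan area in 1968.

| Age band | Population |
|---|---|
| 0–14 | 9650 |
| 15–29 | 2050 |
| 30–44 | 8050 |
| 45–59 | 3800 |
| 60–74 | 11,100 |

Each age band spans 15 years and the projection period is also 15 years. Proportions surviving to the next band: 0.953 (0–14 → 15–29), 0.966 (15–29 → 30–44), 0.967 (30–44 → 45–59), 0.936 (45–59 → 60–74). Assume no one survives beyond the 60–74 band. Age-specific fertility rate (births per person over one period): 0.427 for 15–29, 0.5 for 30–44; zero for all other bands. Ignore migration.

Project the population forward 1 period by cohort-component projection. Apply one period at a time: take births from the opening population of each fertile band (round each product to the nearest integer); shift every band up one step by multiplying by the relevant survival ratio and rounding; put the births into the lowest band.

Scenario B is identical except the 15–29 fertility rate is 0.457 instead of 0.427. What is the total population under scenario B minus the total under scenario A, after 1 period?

62

(Bands numbered youngest = 1 to oldest = 5.)
Period 1:
Births: 2050 × 0.427 = 875, 8050 × 0.5 = 4025 → 4900
Band 2: 9650 × 0.953 = 9196
Band 3: 2050 × 0.966 = 1980
Band 4: 8050 × 0.967 = 7784
Band 5: 3800 × 0.936 = 3557
→ [4900, 9196, 1980, 7784, 3557]
Scenario A total after 1 period: 27417
Scenario B projection —
Period 1:
Births: 2050 × 0.457 = 937, 8050 × 0.5 = 4025 → 4962
Band 2: 9650 × 0.953 = 9196
Band 3: 2050 × 0.966 = 1980
Band 4: 8050 × 0.967 = 7784
Band 5: 3800 × 0.936 = 3557
→ [4962, 9196, 1980, 7784, 3557]
Scenario B total after 1 period: 27479
Difference B − A = 27479 − 27417 = 62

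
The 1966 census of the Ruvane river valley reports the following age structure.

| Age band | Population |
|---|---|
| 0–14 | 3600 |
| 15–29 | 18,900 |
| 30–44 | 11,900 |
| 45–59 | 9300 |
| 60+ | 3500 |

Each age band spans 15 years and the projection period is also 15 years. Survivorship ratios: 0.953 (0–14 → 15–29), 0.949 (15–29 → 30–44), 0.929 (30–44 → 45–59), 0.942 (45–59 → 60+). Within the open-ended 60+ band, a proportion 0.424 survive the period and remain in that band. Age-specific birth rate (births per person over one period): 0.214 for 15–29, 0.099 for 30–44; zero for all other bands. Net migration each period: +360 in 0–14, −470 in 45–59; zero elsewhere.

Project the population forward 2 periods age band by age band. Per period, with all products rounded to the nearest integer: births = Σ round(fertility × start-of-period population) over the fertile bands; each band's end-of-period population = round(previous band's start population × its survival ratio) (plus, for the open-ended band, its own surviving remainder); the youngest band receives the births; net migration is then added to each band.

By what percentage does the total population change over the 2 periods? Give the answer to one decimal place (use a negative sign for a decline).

-11.1

After projecting period 1:
Births: 18900 × 0.214 = 4045, 11900 × 0.099 = 1178 ⇒ total 5223
15–29: 3600 × 0.953 = 3431
30–44: 18900 × 0.949 = 17936
45–59: 11900 × 0.929 = 11055
60+: 9300 × 0.942 + 3500 × 0.424 = 8761 + 1484 = 10245
Net migration: 0–14 + 360 → 5583; 45–59 − 470 → 10585
→ [5583, 3431, 17936, 10585, 10245]
After projecting period 2:
Births: 3431 × 0.214 = 734, 17936 × 0.099 = 1776 ⇒ total 2510
15–29: 5583 × 0.953 = 5321
30–44: 3431 × 0.949 = 3256
45–59: 17936 × 0.929 = 16663
60+: 10585 × 0.942 + 10245 × 0.424 = 9971 + 4344 = 14315
Net migration: 0–14 + 360 → 2870; 45–59 − 470 → 16193
→ [2870, 5321, 3256, 16193, 14315]
Total: 47200 → 41955; change = -5245; percentage change = -11.1%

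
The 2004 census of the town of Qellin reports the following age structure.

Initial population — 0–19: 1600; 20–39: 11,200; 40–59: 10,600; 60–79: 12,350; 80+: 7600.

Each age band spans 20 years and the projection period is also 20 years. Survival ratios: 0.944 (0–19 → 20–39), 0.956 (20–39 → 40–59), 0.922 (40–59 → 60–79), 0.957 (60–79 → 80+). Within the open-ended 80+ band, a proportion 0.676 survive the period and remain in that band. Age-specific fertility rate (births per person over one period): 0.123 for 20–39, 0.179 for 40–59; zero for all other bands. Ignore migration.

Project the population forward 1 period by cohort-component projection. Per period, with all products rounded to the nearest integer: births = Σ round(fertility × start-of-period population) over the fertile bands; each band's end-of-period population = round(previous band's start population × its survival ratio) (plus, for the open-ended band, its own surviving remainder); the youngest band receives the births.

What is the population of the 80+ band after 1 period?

Let group 1 be 0–19 through group 5 = 80+.
— Period 1 —
Births: 11200 × 0.123 = 1378 ; 10600 × 0.179 = 1897 → 3275
Group 2: 1600 × 0.944 = 1510
Group 3: 11200 × 0.956 = 10707
Group 4: 10600 × 0.922 = 9773
Group 5: 12350 × 0.957 + 7600 × 0.676 = 11819 + 5138 = 16957
Population now: 0–19=3275, 20–39=1510, 40–59=10707, 60–79=9773, 80+=16957

16957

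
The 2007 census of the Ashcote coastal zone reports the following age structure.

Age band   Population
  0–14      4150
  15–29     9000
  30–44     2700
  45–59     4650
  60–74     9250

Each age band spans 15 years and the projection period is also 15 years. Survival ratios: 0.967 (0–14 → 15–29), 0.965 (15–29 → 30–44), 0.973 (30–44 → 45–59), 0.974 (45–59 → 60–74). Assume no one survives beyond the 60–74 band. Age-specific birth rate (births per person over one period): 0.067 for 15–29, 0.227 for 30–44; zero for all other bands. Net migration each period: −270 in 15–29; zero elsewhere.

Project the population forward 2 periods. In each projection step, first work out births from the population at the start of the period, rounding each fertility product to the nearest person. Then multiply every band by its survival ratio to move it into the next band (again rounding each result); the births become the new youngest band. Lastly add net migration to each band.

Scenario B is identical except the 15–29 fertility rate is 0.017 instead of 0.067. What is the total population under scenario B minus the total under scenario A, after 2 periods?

Period 1.
Births: 9000 × 0.067 = 603, 2700 × 0.227 = 613 — total 1216
15–29: 4150 × 0.967 = 4013
30–44: 9000 × 0.965 = 8685
45–59: 2700 × 0.973 = 2627
60–74: 4650 × 0.974 = 4529
Net migration: 15–29 − 270 → 3743
End of period: [1216, 3743, 8685, 2627, 4529]
Period 2.
Births: 3743 × 0.067 = 251, 8685 × 0.227 = 1971 — total 2222
15–29: 1216 × 0.967 = 1176
30–44: 3743 × 0.965 = 3612
45–59: 8685 × 0.973 = 8451
60–74: 2627 × 0.974 = 2559
Net migration: 15–29 − 270 → 906
End of period: [2222, 906, 3612, 8451, 2559]
Scenario A total after 2 periods: 17750
Scenario B projection —
Period 1.
Births: 9000 × 0.017 = 153, 2700 × 0.227 = 613 — total 766
15–29: 4150 × 0.967 = 4013
30–44: 9000 × 0.965 = 8685
45–59: 2700 × 0.973 = 2627
60–74: 4650 × 0.974 = 4529
Net migration: 15–29 − 270 → 3743
End of period: [766, 3743, 8685, 2627, 4529]
Period 2.
Births: 3743 × 0.017 = 64, 8685 × 0.227 = 1971 — total 2035
15–29: 766 × 0.967 = 741
30–44: 3743 × 0.965 = 3612
45–59: 8685 × 0.973 = 8451
60–74: 2627 × 0.974 = 2559
Net migration: 15–29 − 270 → 471
End of period: [2035, 471, 3612, 8451, 2559]
Scenario B total after 2 periods: 17128
Difference B − A = 17128 − 17750 = -622

-622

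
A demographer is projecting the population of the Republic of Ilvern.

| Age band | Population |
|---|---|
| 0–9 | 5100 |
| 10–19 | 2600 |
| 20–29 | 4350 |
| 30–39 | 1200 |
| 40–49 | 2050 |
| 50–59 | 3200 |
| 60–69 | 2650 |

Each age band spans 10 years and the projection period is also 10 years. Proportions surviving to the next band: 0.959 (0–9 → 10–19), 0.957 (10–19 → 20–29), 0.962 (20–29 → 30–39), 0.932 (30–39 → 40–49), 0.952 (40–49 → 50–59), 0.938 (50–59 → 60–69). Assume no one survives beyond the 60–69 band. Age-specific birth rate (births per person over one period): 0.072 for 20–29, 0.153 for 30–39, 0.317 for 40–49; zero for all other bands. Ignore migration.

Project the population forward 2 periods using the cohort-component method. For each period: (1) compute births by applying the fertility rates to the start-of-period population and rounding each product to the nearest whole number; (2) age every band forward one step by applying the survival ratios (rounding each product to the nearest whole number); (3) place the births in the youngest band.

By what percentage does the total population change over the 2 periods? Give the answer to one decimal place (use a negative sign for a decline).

-23.7

After projecting period 1:
Births: 4350 × 0.072 = 313  |  1200 × 0.153 = 184  |  2050 × 0.317 = 650 → 1147
10–19: 5100 × 0.959 = 4891
20–29: 2600 × 0.957 = 2488
30–39: 4350 × 0.962 = 4185
40–49: 1200 × 0.932 = 1118
50–59: 2050 × 0.952 = 1952
60–69: 3200 × 0.938 = 3002
Giving 1147 / 4891 / 2488 / 4185 / 1118 / 1952 / 3002.
After projecting period 2:
Births: 2488 × 0.072 = 179  |  4185 × 0.153 = 640  |  1118 × 0.317 = 354 → 1173
10–19: 1147 × 0.959 = 1100
20–29: 4891 × 0.957 = 4681
30–39: 2488 × 0.962 = 2393
40–49: 4185 × 0.932 = 3900
50–59: 1118 × 0.952 = 1064
60–69: 1952 × 0.938 = 1831
Giving 1173 / 1100 / 4681 / 2393 / 3900 / 1064 / 1831.
Total: 21150 → 16142; change = -5008; percentage change = -23.7%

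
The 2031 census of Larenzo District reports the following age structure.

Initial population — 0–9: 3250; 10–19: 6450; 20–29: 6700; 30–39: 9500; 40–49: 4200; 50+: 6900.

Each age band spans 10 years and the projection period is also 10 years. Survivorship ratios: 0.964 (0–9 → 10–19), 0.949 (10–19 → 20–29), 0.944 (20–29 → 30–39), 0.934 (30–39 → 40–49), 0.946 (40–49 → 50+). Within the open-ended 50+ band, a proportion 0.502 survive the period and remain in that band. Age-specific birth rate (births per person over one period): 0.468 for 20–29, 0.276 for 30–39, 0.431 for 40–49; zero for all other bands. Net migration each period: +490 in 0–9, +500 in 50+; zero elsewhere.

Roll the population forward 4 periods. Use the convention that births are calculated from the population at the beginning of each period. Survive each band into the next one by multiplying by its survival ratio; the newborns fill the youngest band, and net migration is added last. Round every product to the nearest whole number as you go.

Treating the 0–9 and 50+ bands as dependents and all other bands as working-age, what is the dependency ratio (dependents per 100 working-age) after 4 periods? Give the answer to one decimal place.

Call the groups 1 to 6, youngest first.
Period 1:
Births: 6700 × 0.468 = 3136, 9500 × 0.276 = 2622, 4200 × 0.431 = 1810 — total 7568
Group 2: 3250 × 0.964 = 3133
Group 3: 6450 × 0.949 = 6121
Group 4: 6700 × 0.944 = 6325
Group 5: 9500 × 0.934 = 8873
Group 6: 4200 × 0.946 + 6900 × 0.502 = 3973 + 3464 = 7437
Net migration: Group 1 + 490 → 8058; Group 6 + 500 → 7937
End of period: [8058, 3133, 6121, 6325, 8873, 7937]
Period 2:
Births: 6121 × 0.468 = 2865, 6325 × 0.276 = 1746, 8873 × 0.431 = 3824 — total 8435
Group 2: 8058 × 0.964 = 7768
Group 3: 3133 × 0.949 = 2973
Group 4: 6121 × 0.944 = 5778
Group 5: 6325 × 0.934 = 5908
Group 6: 8873 × 0.946 + 7937 × 0.502 = 8394 + 3984 = 12378
Net migration: Group 1 + 490 → 8925; Group 6 + 500 → 12878
End of period: [8925, 7768, 2973, 5778, 5908, 12878]
Period 3:
Births: 2973 × 0.468 = 1391, 5778 × 0.276 = 1595, 5908 × 0.431 = 2546 — total 5532
Group 2: 8925 × 0.964 = 8604
Group 3: 7768 × 0.949 = 7372
Group 4: 2973 × 0.944 = 2807
Group 5: 5778 × 0.934 = 5397
Group 6: 5908 × 0.946 + 12878 × 0.502 = 5589 + 6465 = 12054
Net migration: Group 1 + 490 → 6022; Group 6 + 500 → 12554
End of period: [6022, 8604, 7372, 2807, 5397, 12554]
Period 4:
Births: 7372 × 0.468 = 3450, 2807 × 0.276 = 775, 5397 × 0.431 = 2326 — total 6551
Group 2: 6022 × 0.964 = 5805
Group 3: 8604 × 0.949 = 8165
Group 4: 7372 × 0.944 = 6959
Group 5: 2807 × 0.934 = 2622
Group 6: 5397 × 0.946 + 12554 × 0.502 = 5106 + 6302 = 11408
Net migration: Group 1 + 490 → 7041; Group 6 + 500 → 11908
End of period: [7041, 5805, 8165, 6959, 2622, 11908]
Dependents (band 0–9 + band 50+) = 7041 + 11908 = 18949; working-age = 23551; ratio = 18949/23551 × 100 = 80.5

80.5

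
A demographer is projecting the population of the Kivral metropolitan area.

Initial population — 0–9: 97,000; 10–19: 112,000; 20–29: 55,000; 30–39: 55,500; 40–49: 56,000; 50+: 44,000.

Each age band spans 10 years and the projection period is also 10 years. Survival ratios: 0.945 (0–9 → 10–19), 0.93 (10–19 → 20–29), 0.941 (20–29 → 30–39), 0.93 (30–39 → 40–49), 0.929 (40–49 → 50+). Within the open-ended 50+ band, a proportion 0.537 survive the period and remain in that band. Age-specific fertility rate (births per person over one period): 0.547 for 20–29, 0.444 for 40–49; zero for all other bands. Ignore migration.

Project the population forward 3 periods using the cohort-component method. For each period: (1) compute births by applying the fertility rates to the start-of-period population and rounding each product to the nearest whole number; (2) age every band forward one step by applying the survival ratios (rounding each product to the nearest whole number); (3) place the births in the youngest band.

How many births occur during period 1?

54949

(Groups numbered youngest = 1 to oldest = 6.)
After projecting period 1:
Births: 55000 × 0.547 = 30085 ; 56000 × 0.444 = 24864 ⇒ total 54949
Group 2: 97000 × 0.945 = 91665
Group 3: 112000 × 0.93 = 104160
Group 4: 55000 × 0.941 = 51755
Group 5: 55500 × 0.93 = 51615
Group 6: 56000 × 0.929 + 44000 × 0.537 = 52024 + 23628 = 75652
Giving 54949 / 91665 / 104160 / 51755 / 51615 / 75652.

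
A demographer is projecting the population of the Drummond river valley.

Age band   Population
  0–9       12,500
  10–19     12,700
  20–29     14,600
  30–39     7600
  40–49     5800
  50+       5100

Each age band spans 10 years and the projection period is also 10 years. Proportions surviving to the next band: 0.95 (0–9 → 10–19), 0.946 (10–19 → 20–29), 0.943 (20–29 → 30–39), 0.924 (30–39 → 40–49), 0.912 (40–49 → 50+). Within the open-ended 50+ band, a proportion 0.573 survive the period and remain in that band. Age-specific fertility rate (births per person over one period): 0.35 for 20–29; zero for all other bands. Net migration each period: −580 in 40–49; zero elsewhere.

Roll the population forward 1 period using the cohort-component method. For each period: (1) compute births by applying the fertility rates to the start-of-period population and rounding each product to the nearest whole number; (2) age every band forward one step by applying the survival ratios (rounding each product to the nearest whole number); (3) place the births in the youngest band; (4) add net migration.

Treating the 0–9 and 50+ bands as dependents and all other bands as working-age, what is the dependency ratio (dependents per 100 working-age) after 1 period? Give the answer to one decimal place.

[period 1]
Births: 14600 × 0.35 = 5110
10–19: 12500 × 0.95 = 11875
20–29: 12700 × 0.946 = 12014
30–39: 14600 × 0.943 = 13768
40–49: 7600 × 0.924 = 7022
50+: 5800 × 0.912 + 5100 × 0.573 = 5290 + 2922 = 8212
Net migration: 40–49 − 580 → 6442
Giving 5110 / 11875 / 12014 / 13768 / 6442 / 8212.
Dependents (band 0–9 + band 50+) = 5110 + 8212 = 13322; working-age = 44099; ratio = 13322/44099 × 100 = 30.2

30.2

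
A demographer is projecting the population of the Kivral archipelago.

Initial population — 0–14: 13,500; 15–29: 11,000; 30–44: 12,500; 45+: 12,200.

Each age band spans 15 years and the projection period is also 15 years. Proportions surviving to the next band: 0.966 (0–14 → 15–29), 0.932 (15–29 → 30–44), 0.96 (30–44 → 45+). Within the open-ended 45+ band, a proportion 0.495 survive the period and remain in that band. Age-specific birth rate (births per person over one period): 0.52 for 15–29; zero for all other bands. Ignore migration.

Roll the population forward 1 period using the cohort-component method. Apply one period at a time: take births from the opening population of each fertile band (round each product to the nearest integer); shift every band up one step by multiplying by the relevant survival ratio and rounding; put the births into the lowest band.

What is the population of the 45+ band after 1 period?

(Bands numbered youngest = 1 to oldest = 4.)
— Period 1 —
Births: 11000 * 0.52 = 5720
Band 2: 13500 * 0.966 = 13041
Band 3: 11000 * 0.932 = 10252
Band 4: 12500 * 0.96 + 12200 * 0.495 = 12000 + 6039 = 18039
Giving 5720 / 13041 / 10252 / 18039.

18039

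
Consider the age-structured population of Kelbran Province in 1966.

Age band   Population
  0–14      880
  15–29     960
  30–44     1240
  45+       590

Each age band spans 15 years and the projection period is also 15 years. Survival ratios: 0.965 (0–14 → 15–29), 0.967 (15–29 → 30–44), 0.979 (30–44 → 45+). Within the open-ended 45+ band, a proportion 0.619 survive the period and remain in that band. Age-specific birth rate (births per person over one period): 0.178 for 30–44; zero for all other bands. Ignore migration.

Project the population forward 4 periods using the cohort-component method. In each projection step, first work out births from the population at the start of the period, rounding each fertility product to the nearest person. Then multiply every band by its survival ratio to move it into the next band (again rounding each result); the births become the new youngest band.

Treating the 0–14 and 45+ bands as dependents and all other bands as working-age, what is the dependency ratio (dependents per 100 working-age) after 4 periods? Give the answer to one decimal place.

— Period 1 —
Births: 1240 × 0.178 = 221
15–29: 880 × 0.965 = 849
30–44: 960 × 0.967 = 928
45+: 1240 × 0.979 + 590 × 0.619 = 1214 + 365 = 1579
→ [221, 849, 928, 1579]
— Period 2 —
Births: 928 × 0.178 = 165
15–29: 221 × 0.965 = 213
30–44: 849 × 0.967 = 821
45+: 928 × 0.979 + 1579 × 0.619 = 909 + 977 = 1886
→ [165, 213, 821, 1886]
— Period 3 —
Births: 821 × 0.178 = 146
15–29: 165 × 0.965 = 159
30–44: 213 × 0.967 = 206
45+: 821 × 0.979 + 1886 × 0.619 = 804 + 1167 = 1971
→ [146, 159, 206, 1971]
— Period 4 —
Births: 206 × 0.178 = 37
15–29: 146 × 0.965 = 141
30–44: 159 × 0.967 = 154
45+: 206 × 0.979 + 1971 × 0.619 = 202 + 1220 = 1422
→ [37, 141, 154, 1422]
Dependents (band 0–14 + band 45+) = 37 + 1422 = 1459; working-age = 295; ratio = 1459/295 × 100 = 494.6

494.6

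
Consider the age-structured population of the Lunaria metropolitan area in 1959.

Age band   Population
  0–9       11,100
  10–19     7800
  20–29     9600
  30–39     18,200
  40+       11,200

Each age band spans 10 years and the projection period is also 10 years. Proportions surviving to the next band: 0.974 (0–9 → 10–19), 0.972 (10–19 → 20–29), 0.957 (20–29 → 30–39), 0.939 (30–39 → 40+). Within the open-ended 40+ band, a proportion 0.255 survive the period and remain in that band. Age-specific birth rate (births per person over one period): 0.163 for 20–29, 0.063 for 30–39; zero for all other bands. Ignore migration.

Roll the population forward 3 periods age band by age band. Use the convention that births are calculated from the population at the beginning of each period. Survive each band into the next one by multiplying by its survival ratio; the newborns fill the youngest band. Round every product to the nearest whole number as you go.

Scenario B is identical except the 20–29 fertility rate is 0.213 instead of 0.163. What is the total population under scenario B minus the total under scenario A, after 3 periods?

1349

Call the bands 1 to 5, youngest first.
— Period 1 —
Births: 9600 × 0.163 = 1565 ; 18200 × 0.063 = 1147 — total 2712
Band 2: 11100 × 0.974 = 10811
Band 3: 7800 × 0.972 = 7582
Band 4: 9600 × 0.957 = 9187
Band 5: 18200 × 0.939 + 11200 × 0.255 = 17090 + 2856 = 19946
Population now: 0–9=2712, 10–19=10811, 20–29=7582, 30–39=9187, 40+=19946
— Period 2 —
Births: 7582 × 0.163 = 1236 ; 9187 × 0.063 = 579 — total 1815
Band 2: 2712 × 0.974 = 2641
Band 3: 10811 × 0.972 = 10508
Band 4: 7582 × 0.957 = 7256
Band 5: 9187 × 0.939 + 19946 × 0.255 = 8627 + 5086 = 13713
Population now: 0–9=1815, 10–19=2641, 20–29=10508, 30–39=7256, 40+=13713
— Period 3 —
Births: 10508 × 0.163 = 1713 ; 7256 × 0.063 = 457 — total 2170
Band 2: 1815 × 0.974 = 1768
Band 3: 2641 × 0.972 = 2567
Band 4: 10508 × 0.957 = 10056
Band 5: 7256 × 0.939 + 13713 × 0.255 = 6813 + 3497 = 10310
Population now: 0–9=2170, 10–19=1768, 20–29=2567, 30–39=10056, 40+=10310
Scenario A total after 3 periods: 26871
Scenario B projection —
— Period 1 —
Births: 9600 × 0.213 = 2045 ; 18200 × 0.063 = 1147 — total 3192
Band 2: 11100 × 0.974 = 10811
Band 3: 7800 × 0.972 = 7582
Band 4: 9600 × 0.957 = 9187
Band 5: 18200 × 0.939 + 11200 × 0.255 = 17090 + 2856 = 19946
Population now: 0–9=3192, 10–19=10811, 20–29=7582, 30–39=9187, 40+=19946
— Period 2 —
Births: 7582 × 0.213 = 1615 ; 9187 × 0.063 = 579 — total 2194
Band 2: 3192 × 0.974 = 3109
Band 3: 10811 × 0.972 = 10508
Band 4: 7582 × 0.957 = 7256
Band 5: 9187 × 0.939 + 19946 × 0.255 = 8627 + 5086 = 13713
Population now: 0–9=2194, 10–19=3109, 20–29=10508, 30–39=7256, 40+=13713
— Period 3 —
Births: 10508 × 0.213 = 2238 ; 7256 × 0.063 = 457 — total 2695
Band 2: 2194 × 0.974 = 2137
Band 3: 3109 × 0.972 = 3022
Band 4: 10508 × 0.957 = 10056
Band 5: 7256 × 0.939 + 13713 × 0.255 = 6813 + 3497 = 10310
Population now: 0–9=2695, 10–19=2137, 20–29=3022, 30–39=10056, 40+=10310
Scenario B total after 3 periods: 28220
Difference B − A = 28220 − 26871 = 1349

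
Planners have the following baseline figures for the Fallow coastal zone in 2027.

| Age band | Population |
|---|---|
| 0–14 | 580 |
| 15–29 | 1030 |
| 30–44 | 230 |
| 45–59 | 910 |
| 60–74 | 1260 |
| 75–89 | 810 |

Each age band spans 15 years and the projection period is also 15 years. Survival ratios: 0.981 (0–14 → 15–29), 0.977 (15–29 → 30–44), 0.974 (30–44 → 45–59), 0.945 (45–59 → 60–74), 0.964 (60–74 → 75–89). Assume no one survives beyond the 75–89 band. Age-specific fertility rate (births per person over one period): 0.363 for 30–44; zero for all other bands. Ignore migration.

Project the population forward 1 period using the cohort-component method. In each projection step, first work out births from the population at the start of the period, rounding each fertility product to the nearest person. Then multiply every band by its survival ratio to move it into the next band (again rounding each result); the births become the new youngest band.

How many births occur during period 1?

Let group 1 be 0–14 through group 6 = 75–89.
[period 1]
Births: 230 * 0.363 = 83
Group 2: 580 * 0.981 = 569
Group 3: 1030 * 0.977 = 1006
Group 4: 230 * 0.974 = 224
Group 5: 910 * 0.945 = 860
Group 6: 1260 * 0.964 = 1215
Population now: 0–14=83, 15–29=569, 30–44=1006, 45–59=224, 60–74=860, 75–89=1215

83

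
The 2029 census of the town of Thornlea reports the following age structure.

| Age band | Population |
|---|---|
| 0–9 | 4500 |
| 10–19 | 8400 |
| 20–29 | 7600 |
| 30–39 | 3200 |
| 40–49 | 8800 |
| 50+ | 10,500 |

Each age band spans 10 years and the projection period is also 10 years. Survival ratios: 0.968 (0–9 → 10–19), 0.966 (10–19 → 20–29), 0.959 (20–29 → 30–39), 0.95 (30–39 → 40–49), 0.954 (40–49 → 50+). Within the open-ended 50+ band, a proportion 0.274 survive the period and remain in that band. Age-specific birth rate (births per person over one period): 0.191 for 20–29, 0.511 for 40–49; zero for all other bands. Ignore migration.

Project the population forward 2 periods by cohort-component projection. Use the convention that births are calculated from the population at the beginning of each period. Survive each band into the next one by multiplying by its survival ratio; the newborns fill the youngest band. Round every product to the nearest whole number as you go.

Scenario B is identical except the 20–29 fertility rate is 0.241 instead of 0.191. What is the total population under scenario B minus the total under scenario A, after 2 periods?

Call the bands 1 to 6, youngest first.
Period 1.
Births: 7600 × 0.191 = 1452 ; 8800 × 0.511 = 4497 — total 5949
Band 2: 4500 × 0.968 = 4356
Band 3: 8400 × 0.966 = 8114
Band 4: 7600 × 0.959 = 7288
Band 5: 3200 × 0.95 = 3040
Band 6: 8800 × 0.954 + 10500 × 0.274 = 8395 + 2877 = 11272
End of period: [5949, 4356, 8114, 7288, 3040, 11272]
Period 2.
Births: 8114 × 0.191 = 1550 ; 3040 × 0.511 = 1553 — total 3103
Band 2: 5949 × 0.968 = 5759
Band 3: 4356 × 0.966 = 4208
Band 4: 8114 × 0.959 = 7781
Band 5: 7288 × 0.95 = 6924
Band 6: 3040 × 0.954 + 11272 × 0.274 = 2900 + 3089 = 5989
End of period: [3103, 5759, 4208, 7781, 6924, 5989]
Scenario A total after 2 periods: 33764
Scenario B projection —
Period 1.
Births: 7600 × 0.241 = 1832 ; 8800 × 0.511 = 4497 — total 6329
Band 2: 4500 × 0.968 = 4356
Band 3: 8400 × 0.966 = 8114
Band 4: 7600 × 0.959 = 7288
Band 5: 3200 × 0.95 = 3040
Band 6: 8800 × 0.954 + 10500 × 0.274 = 8395 + 2877 = 11272
End of period: [6329, 4356, 8114, 7288, 3040, 11272]
Period 2.
Births: 8114 × 0.241 = 1955 ; 3040 × 0.511 = 1553 — total 3508
Band 2: 6329 × 0.968 = 6126
Band 3: 4356 × 0.966 = 4208
Band 4: 8114 × 0.959 = 7781
Band 5: 7288 × 0.95 = 6924
Band 6: 3040 × 0.954 + 11272 × 0.274 = 2900 + 3089 = 5989
End of period: [3508, 6126, 4208, 7781, 6924, 5989]
Scenario B total after 2 periods: 34536
Difference B − A = 34536 − 33764 = 772

772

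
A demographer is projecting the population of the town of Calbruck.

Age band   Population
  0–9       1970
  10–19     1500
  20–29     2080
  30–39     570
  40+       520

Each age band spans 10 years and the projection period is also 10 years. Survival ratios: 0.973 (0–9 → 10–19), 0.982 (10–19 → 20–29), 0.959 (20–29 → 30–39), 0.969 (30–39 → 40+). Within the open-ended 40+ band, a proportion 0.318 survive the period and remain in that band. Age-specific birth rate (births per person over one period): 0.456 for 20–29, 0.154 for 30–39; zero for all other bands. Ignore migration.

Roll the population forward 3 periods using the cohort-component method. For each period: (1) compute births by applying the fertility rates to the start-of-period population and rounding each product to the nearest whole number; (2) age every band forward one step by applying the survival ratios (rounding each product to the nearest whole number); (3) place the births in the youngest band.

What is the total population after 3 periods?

Period 1.
Births: 2080 × 0.456 = 948  |  570 × 0.154 = 88 ⇒ total 1036
10–19: 1970 × 0.973 = 1917
20–29: 1500 × 0.982 = 1473
30–39: 2080 × 0.959 = 1995
40+: 570 × 0.969 + 520 × 0.318 = 552 + 165 = 717
Giving 1036 / 1917 / 1473 / 1995 / 717.
Period 2.
Births: 1473 × 0.456 = 672  |  1995 × 0.154 = 307 ⇒ total 979
10–19: 1036 × 0.973 = 1008
20–29: 1917 × 0.982 = 1882
30–39: 1473 × 0.959 = 1413
40+: 1995 × 0.969 + 717 × 0.318 = 1933 + 228 = 2161
Giving 979 / 1008 / 1882 / 1413 / 2161.
Period 3.
Births: 1882 × 0.456 = 858  |  1413 × 0.154 = 218 ⇒ total 1076
10–19: 979 × 0.973 = 953
20–29: 1008 × 0.982 = 990
30–39: 1882 × 0.959 = 1805
40+: 1413 × 0.969 + 2161 × 0.318 = 1369 + 687 = 2056
Giving 1076 / 953 / 990 / 1805 / 2056.
Total after period 3: 1076 + 953 + 990 + 1805 + 2056 = 6880

6880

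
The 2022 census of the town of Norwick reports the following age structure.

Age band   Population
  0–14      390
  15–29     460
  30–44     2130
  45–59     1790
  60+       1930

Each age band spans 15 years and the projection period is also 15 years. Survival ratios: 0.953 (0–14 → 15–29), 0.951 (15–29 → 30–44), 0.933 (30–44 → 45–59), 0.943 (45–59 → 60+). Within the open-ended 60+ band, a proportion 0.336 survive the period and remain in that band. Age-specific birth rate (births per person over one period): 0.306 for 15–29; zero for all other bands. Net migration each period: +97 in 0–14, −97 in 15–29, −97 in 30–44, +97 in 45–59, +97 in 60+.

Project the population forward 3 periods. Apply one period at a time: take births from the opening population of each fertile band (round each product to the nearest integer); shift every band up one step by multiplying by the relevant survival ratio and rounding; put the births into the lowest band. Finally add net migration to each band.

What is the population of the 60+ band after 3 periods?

1454

Numbering the bands 1..5 from youngest to oldest:
[period 1]
Births: 460 × 0.306 = 141
Band 2: 390 × 0.953 = 372
Band 3: 460 × 0.951 = 437
Band 4: 2130 × 0.933 = 1987
Band 5: 1790 × 0.943 + 1930 × 0.336 = 1688 + 648 = 2336
Net migration: Band 1 + 97 → 238; Band 2 − 97 → 275; Band 3 − 97 → 340; Band 4 + 97 → 2084; Band 5 + 97 → 2433
End of period: [238, 275, 340, 2084, 2433]
[period 2]
Births: 275 × 0.306 = 84
Band 2: 238 × 0.953 = 227
Band 3: 275 × 0.951 = 262
Band 4: 340 × 0.933 = 317
Band 5: 2084 × 0.943 + 2433 × 0.336 = 1965 + 817 = 2782
Net migration: Band 1 + 97 → 181; Band 2 − 97 → 130; Band 3 − 97 → 165; Band 4 + 97 → 414; Band 5 + 97 → 2879
End of period: [181, 130, 165, 414, 2879]
[period 3]
Births: 130 × 0.306 = 40
Band 2: 181 × 0.953 = 172
Band 3: 130 × 0.951 = 124
Band 4: 165 × 0.933 = 154
Band 5: 414 × 0.943 + 2879 × 0.336 = 390 + 967 = 1357
Net migration: Band 1 + 97 → 137; Band 2 − 97 → 75; Band 3 − 97 → 27; Band 4 + 97 → 251; Band 5 + 97 → 1454
End of period: [137, 75, 27, 251, 1454]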